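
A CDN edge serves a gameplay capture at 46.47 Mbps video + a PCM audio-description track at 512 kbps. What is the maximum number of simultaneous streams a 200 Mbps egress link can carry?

4

Audio: 512 kbps = 0.512 Mbps.
Per-viewer media rate: 46.982 Mbps.
200 Mbps = 200.0 Mbps; 200.0 / 46.982 = 4.26 → 4 viewers.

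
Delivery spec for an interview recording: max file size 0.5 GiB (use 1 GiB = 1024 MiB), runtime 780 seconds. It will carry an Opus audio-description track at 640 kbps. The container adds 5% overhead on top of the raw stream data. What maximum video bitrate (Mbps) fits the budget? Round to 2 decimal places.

Budget: 0.5 GiB = 4295.0 Mb.
Stream payload after overhead: 4295.0 / 1.05 = 4090.4 Mb.
Total bitrate budget: 4090.4 Mb / 780 s = 5.244 Mbps.
Audio: 640 kbps = 0.640 Mbps.
Video: 5.244 − 0.640 = 4.604 Mbps.

4.60 Mbps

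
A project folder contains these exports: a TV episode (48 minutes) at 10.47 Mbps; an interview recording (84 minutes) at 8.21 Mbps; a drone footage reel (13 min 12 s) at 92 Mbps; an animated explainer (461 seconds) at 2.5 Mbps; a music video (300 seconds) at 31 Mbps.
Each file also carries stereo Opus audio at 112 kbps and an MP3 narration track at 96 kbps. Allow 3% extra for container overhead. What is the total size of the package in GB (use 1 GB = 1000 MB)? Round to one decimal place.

Audio total: 112 + 96 = 208 kbps = 0.208 Mbps.
TV episode: 10.678 Mbps × 2880 s × 1.03 = 31675.2 Mb
interview recording: 8.418 Mbps × 5040 s × 1.03 = 43699.5 Mb
drone footage reel: 92.208 Mbps × 792 s × 1.03 = 75219.6 Mb
animated explainer: 2.708 Mbps × 461 s × 1.03 = 1285.8 Mb
music video: 31.208 Mbps × 300 s × 1.03 = 9643.3 Mb
Total: 161523.5 Mb = 20190.4 MB.
= 20.19 GB.

20.2 GB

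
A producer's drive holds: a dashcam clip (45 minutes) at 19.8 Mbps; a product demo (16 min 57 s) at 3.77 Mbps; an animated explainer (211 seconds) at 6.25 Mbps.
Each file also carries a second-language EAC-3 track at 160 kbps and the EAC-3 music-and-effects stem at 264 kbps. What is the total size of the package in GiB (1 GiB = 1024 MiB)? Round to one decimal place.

7.0 GiB

Audio total: 160 + 264 = 424 kbps = 0.424 Mbps.
dashcam clip: 20.224 Mbps × 2700 s = 54604.8 Mb
product demo: 4.194 Mbps × 1017 s = 4265.3 Mb
animated explainer: 6.674 Mbps × 211 s = 1408.2 Mb
Total: 60278.3 Mb = 7534.8 MB.
= 7.017 GiB.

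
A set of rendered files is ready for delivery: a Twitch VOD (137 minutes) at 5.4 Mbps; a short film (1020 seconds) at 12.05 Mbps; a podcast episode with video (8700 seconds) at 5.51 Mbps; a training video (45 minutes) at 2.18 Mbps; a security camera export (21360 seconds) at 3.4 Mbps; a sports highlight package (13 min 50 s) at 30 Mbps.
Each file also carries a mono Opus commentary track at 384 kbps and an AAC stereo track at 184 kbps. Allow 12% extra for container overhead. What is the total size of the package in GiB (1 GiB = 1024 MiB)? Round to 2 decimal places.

Audio total: 384 + 184 = 568 kbps = 0.568 Mbps.
Twitch VOD: 5.968 Mbps × 8220 s × 1.12 = 54943.8 Mb
short film: 12.618 Mbps × 1020 s × 1.12 = 14414.8 Mb
podcast episode with video: 6.078 Mbps × 8700 s × 1.12 = 59224.0 Mb
training video: 2.748 Mbps × 2700 s × 1.12 = 8310.0 Mb
security camera export: 3.968 Mbps × 21360 s × 1.12 = 94927.3 Mb
sports highlight package: 30.568 Mbps × 830 s × 1.12 = 28416.0 Mb
Total: 260235.9 Mb = 32529.5 MB.
= 30.30 GiB.

30.30 GiB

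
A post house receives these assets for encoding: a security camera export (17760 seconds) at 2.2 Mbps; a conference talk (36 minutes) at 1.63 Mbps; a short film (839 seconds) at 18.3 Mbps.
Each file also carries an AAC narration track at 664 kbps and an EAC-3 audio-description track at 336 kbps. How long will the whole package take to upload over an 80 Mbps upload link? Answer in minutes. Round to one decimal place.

16.4 minutes

Audio total: 664 + 336 = 1000 kbps = 1.000 Mbps.
security camera export: 3.200 Mbps × 17760 s = 56832.0 Mb
conference talk: 2.630 Mbps × 2160 s = 5680.8 Mb
short film: 19.300 Mbps × 839 s = 16192.7 Mb
Total: 78705.5 Mb = 9838.2 MB.
At 80 Mbps: 78705.5 / 80 = 984 s ≈ 16.4 minutes.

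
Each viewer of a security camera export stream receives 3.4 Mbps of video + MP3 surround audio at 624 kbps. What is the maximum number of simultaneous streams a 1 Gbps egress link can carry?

Audio: 624 kbps = 0.624 Mbps.
Per-viewer media rate: 4.024 Mbps.
1 Gbps = 1,000 Mbps; 1,000 / 4.024 = 248.51 → 248 viewers.

248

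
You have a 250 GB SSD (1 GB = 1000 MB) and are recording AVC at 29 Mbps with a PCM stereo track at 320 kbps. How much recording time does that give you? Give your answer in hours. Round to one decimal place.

18.9 hours

Audio: 320 kbps = 0.320 Mbps.
Total bitrate: 29 + 0.320 = 29.320 Mbps.
Capacity: 250 GB = 2,000,000 Mb.
Recording time: 2,000,000 / 29.320 = 68,213 s ≈ 18.9 hours.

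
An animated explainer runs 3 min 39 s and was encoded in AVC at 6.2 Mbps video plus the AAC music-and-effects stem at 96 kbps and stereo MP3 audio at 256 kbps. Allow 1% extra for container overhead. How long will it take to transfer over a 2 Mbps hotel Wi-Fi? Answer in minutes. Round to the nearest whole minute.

3 min 39 s = 219 s
Audio total: 96 + 256 = 352 kbps = 0.352 Mbps.
Total bitrate: 6.552 Mbps.
File: 6.552 Mbps × 219 s = 1434.9 Mb.
With 1% container overhead: ×1.01. → 1449.2 Mb.
At 2 Mbps: 1449.2 / 2 = 724.6 s ≈ 12.1 minutes.

12 minutes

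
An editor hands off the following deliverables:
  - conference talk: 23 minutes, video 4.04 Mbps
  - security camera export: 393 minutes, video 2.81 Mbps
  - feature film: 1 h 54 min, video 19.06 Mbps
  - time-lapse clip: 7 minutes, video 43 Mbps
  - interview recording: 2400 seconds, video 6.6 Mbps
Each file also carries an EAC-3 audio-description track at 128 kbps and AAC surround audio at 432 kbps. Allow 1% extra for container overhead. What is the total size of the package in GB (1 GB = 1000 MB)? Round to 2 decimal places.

Audio total: 128 + 432 = 560 kbps = 0.560 Mbps.
conference talk: 4.600 Mbps × 1380 s × 1.01 = 6411.5 Mb
security camera export: 3.370 Mbps × 23580 s × 1.01 = 80259.2 Mb
feature film: 19.620 Mbps × 6840 s × 1.01 = 135542.8 Mb
time-lapse clip: 43.560 Mbps × 420 s × 1.01 = 18478.2 Mb
interview recording: 7.160 Mbps × 2400 s × 1.01 = 17355.8 Mb
Total: 258047.5 Mb = 32255.9 MB.
= 32.26 GB.

32.26 GB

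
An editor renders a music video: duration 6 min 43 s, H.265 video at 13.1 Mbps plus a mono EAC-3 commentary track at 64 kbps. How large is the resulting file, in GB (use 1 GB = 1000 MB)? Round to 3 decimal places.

0.663 GB

6 min 43 s = 403 s
Audio: 64 kbps = 0.064 Mbps.
Total bitrate: 13.1 + 0.064 = 13.164 Mbps.
Stream data: 13.164 Mbps × 403 s = 5305.1 Mb.
5,305 Mb ÷ 8 = 663.1 MB → 0.6631 GB.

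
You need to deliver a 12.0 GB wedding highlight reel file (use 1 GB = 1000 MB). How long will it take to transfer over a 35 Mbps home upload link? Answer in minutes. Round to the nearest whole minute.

File: 12.0 GB = 96000.0 Mb.
At 35 Mbps: 96000.0 / 35 = 2742.9 s ≈ 45.7 minutes.

46 minutes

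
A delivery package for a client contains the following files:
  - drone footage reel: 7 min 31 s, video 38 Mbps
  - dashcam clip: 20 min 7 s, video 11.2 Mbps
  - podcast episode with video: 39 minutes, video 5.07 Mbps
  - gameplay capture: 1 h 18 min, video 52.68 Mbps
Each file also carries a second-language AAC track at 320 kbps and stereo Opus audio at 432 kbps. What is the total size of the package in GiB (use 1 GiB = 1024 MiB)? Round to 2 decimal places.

34.41 GiB

Audio total: 320 + 432 = 752 kbps = 0.752 Mbps.
drone footage reel: 38.752 Mbps × 451 s = 17477.2 Mb
dashcam clip: 11.952 Mbps × 1207 s = 14426.1 Mb
podcast episode with video: 5.822 Mbps × 2340 s = 13623.5 Mb
gameplay capture: 53.432 Mbps × 4680 s = 250061.8 Mb
Total: 295588.5 Mb = 36948.6 MB.
= 34.41 GiB.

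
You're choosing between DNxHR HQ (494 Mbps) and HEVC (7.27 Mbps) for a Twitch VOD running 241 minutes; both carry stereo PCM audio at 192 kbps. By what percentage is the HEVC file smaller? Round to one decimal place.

241 min = 14460 s
Audio: 192 kbps = 0.192 Mbps.
DNxHR HQ: 494.192 Mbps × 14460 s = 7146016.3 Mb = 893.252 GB.
HEVC: 7.462 Mbps × 14460 s = 107900.5 Mb = 13.488 GB.
Reduction: (1 − 13.488/893.252) × 100 = 98.49%.

98.5%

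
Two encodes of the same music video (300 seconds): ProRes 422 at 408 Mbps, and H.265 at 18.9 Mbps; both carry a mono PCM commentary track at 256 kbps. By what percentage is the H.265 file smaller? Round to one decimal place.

95.3%

Audio: 256 kbps = 0.256 Mbps.
ProRes 422: 408.256 Mbps × 300 s = 122476.8 Mb = 15.310 GB.
H.265: 19.156 Mbps × 300 s = 5746.8 Mb = 0.718 GB.
Reduction: (1 − 0.718/15.310) × 100 = 95.31%.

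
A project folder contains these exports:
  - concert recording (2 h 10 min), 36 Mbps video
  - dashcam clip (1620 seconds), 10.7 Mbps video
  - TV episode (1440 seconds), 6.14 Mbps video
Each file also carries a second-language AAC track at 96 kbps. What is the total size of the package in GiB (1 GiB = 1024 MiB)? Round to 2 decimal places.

Audio: 96 kbps = 0.096 Mbps.
concert recording: 36.096 Mbps × 7800 s = 281548.8 Mb
dashcam clip: 10.796 Mbps × 1620 s = 17489.5 Mb
TV episode: 6.236 Mbps × 1440 s = 8979.8 Mb
Total: 308018.2 Mb = 38502.3 MB.
= 35.86 GiB.

35.86 GiB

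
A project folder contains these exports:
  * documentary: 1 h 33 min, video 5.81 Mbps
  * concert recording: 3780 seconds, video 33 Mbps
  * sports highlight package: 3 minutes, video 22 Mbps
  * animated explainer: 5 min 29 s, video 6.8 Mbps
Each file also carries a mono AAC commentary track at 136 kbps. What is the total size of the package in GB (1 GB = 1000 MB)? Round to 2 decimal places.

20.59 GB

Audio: 136 kbps = 0.136 Mbps.
documentary: 5.946 Mbps × 5580 s = 33178.7 Mb
concert recording: 33.136 Mbps × 3780 s = 125254.1 Mb
sports highlight package: 22.136 Mbps × 180 s = 3984.5 Mb
animated explainer: 6.936 Mbps × 329 s = 2281.9 Mb
Total: 164699.2 Mb = 20587.4 MB.
= 20.59 GB.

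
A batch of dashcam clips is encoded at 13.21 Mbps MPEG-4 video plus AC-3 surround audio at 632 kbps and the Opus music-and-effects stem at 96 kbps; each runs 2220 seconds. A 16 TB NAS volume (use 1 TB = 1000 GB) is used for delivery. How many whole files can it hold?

Audio total: 632 + 96 = 728 kbps = 0.728 Mbps.
Total bitrate: 13.938 Mbps.
Per item: 13.938 Mbps × 2220 s = 30,942 Mb = 3,868 MB.
Capacity: 16 TB = 128,000,000 Mb; 4136.72 items → 4136 complete.

4136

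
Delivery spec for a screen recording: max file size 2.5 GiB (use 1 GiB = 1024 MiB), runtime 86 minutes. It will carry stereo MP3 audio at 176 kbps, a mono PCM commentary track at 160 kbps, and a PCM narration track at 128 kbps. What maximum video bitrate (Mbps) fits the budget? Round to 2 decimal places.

Budget: 2.5 GiB = 21474.8 Mb.
86 min = 5160 s
Total bitrate budget: 21474.8 Mb / 5160 s = 4.162 Mbps.
Audio total: 176 + 160 + 128 = 464 kbps = 0.464 Mbps.
Video: 4.162 − 0.464 = 3.698 Mbps.

3.70 Mbps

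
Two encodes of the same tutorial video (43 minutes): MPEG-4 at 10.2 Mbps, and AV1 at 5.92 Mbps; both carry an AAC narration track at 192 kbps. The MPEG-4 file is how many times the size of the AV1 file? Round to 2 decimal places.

43 min = 2580 s
Audio: 192 kbps = 0.192 Mbps.
MPEG-4: 10.392 Mbps × 2580 s = 26811.4 Mb = 3.351 GB.
AV1: 6.112 Mbps × 2580 s = 15769.0 Mb = 1.971 GB.
Ratio: 3.351 / 1.971 = 1.700.

1.70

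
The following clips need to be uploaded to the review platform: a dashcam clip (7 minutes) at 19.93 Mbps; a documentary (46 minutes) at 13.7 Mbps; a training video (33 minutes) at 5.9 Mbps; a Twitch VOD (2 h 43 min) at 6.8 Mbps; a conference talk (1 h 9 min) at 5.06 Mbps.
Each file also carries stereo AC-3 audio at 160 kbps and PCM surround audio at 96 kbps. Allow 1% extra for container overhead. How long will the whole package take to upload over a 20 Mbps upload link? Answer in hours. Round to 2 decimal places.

Audio total: 160 + 96 = 256 kbps = 0.256 Mbps.
dashcam clip: 20.186 Mbps × 420 s × 1.01 = 8562.9 Mb
documentary: 13.956 Mbps × 2760 s × 1.01 = 38903.7 Mb
training video: 6.156 Mbps × 1980 s × 1.01 = 12310.8 Mb
Twitch VOD: 7.056 Mbps × 9780 s × 1.01 = 69697.8 Mb
conference talk: 5.316 Mbps × 4140 s × 1.01 = 22228.3 Mb
Total: 151703.5 Mb = 18962.9 MB.
At 20 Mbps: 151703.5 / 20 = 7585 s ≈ 2.11 hours.

2.11 hours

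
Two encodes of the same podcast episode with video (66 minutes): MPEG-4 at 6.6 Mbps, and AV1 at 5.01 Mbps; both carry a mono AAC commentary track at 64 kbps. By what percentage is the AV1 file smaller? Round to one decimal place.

23.9%

66 min = 3960 s
Audio: 64 kbps = 0.064 Mbps.
MPEG-4: 6.664 Mbps × 3960 s = 26389.4 Mb = 3.072 GiB.
AV1: 5.074 Mbps × 3960 s = 20093.0 Mb = 2.339 GiB.
Reduction: (1 − 2.339/3.072) × 100 = 23.86%.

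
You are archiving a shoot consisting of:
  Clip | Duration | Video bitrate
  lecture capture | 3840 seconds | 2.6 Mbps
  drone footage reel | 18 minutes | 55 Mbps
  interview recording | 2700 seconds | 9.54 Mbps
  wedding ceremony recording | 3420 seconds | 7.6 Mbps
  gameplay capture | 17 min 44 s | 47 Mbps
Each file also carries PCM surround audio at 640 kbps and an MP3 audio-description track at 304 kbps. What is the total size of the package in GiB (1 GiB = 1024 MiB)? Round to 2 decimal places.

21.25 GiB

Audio total: 640 + 304 = 944 kbps = 0.944 Mbps.
lecture capture: 3.544 Mbps × 3840 s = 13609.0 Mb
drone footage reel: 55.944 Mbps × 1080 s = 60419.5 Mb
interview recording: 10.484 Mbps × 2700 s = 28306.8 Mb
wedding ceremony recording: 8.544 Mbps × 3420 s = 29220.5 Mb
gameplay capture: 47.944 Mbps × 1064 s = 51012.4 Mb
Total: 182568.2 Mb = 22821.0 MB.
= 21.25 GiB.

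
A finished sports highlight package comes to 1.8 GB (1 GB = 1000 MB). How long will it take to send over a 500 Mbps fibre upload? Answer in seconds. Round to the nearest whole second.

File: 1.8 GB = 14400.0 Mb.
At 500 Mbps: 14400.0 / 500 = 28.8 s ≈ 28.8 seconds.

29 seconds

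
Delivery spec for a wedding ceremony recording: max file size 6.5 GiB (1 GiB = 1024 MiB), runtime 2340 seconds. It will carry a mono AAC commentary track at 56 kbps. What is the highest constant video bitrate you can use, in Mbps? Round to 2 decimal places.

Budget: 6.5 GiB = 55834.6 Mb.
Total bitrate budget: 55834.6 Mb / 2340 s = 23.861 Mbps.
Audio: 56 kbps = 0.056 Mbps.
Video: 23.861 − 0.056 = 23.805 Mbps.

23.80 Mbps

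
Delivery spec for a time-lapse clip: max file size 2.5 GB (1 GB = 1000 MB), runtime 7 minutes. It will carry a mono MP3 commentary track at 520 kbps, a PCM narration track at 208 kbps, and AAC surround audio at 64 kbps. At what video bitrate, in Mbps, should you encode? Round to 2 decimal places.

Budget: 2.5 GB = 20000.0 Mb.
7 min = 420 s
Total bitrate budget: 20000.0 Mb / 420 s = 47.619 Mbps.
Audio total: 520 + 208 + 64 = 792 kbps = 0.792 Mbps.
Video: 47.619 − 0.792 = 46.827 Mbps.

46.83 Mbps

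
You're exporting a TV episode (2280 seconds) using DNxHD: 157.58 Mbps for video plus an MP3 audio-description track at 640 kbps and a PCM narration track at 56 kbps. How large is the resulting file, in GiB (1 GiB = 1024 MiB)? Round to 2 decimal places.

42.01 GiB

Audio total: 640 + 56 = 696 kbps = 0.696 Mbps.
Total bitrate: 157.58 + 0.696 = 158.276 Mbps.
Stream data: 158.276 Mbps × 2280 s = 360869.3 Mb.
360,869 Mb = 45,108,660,000 bytes ÷ 1,073,741,824 = 42.01 GiB.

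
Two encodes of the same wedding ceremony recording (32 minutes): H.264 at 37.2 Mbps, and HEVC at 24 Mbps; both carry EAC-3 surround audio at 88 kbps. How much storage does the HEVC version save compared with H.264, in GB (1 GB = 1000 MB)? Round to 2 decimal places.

3.17 GB

32 min = 1920 s
Audio: 88 kbps = 0.088 Mbps.
H.264: 37.288 Mbps × 1920 s = 71593.0 Mb = 8.949 GB.
HEVC: 24.088 Mbps × 1920 s = 46249.0 Mb = 5.781 GB.
Saving: 8.949 − 5.781 = 3.168 GB.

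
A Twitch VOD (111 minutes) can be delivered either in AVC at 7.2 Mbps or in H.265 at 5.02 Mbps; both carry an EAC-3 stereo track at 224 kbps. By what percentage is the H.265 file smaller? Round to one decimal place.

29.4%

111 min = 6660 s
Audio: 224 kbps = 0.224 Mbps.
AVC: 7.424 Mbps × 6660 s = 49443.8 Mb = 5.756 GiB.
H.265: 5.244 Mbps × 6660 s = 34925.0 Mb = 4.066 GiB.
Reduction: (1 − 4.066/5.756) × 100 = 29.36%.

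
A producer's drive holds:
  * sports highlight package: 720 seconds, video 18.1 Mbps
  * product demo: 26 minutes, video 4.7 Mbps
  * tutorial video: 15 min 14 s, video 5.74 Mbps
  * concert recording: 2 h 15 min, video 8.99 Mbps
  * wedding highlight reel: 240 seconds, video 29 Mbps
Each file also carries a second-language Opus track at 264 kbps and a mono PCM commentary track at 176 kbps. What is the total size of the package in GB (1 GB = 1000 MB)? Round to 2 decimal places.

13.81 GB

Audio total: 264 + 176 = 440 kbps = 0.440 Mbps.
sports highlight package: 18.540 Mbps × 720 s = 13348.8 Mb
product demo: 5.140 Mbps × 1560 s = 8018.4 Mb
tutorial video: 6.180 Mbps × 914 s = 5648.5 Mb
concert recording: 9.430 Mbps × 8100 s = 76383.0 Mb
wedding highlight reel: 29.440 Mbps × 240 s = 7065.6 Mb
Total: 110464.3 Mb = 13808.0 MB.
= 13.81 GB.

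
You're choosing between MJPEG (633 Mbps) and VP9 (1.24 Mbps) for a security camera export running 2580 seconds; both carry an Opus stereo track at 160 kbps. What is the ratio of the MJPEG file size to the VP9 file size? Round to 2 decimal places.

452.26

Audio: 160 kbps = 0.160 Mbps.
MJPEG: 633.160 Mbps × 2580 s = 1633552.8 Mb = 190.171 GiB.
VP9: 1.400 Mbps × 2580 s = 3612.0 Mb = 0.420 GiB.
Ratio: 190.171 / 0.420 = 452.257.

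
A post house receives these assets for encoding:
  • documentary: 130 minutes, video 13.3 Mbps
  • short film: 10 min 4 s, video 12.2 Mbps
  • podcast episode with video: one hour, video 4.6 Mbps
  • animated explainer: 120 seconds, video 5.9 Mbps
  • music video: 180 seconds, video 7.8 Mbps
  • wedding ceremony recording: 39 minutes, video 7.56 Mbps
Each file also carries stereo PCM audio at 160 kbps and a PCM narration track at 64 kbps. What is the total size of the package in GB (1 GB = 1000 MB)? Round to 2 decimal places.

Audio total: 160 + 64 = 224 kbps = 0.224 Mbps.
documentary: 13.524 Mbps × 7800 s = 105487.2 Mb
short film: 12.424 Mbps × 604 s = 7504.1 Mb
podcast episode with video: 4.824 Mbps × 3600 s = 17366.4 Mb
animated explainer: 6.124 Mbps × 120 s = 734.9 Mb
music video: 8.024 Mbps × 180 s = 1444.3 Mb
wedding ceremony recording: 7.784 Mbps × 2340 s = 18214.6 Mb
Total: 150751.5 Mb = 18843.9 MB.
= 18.84 GB.

18.84 GB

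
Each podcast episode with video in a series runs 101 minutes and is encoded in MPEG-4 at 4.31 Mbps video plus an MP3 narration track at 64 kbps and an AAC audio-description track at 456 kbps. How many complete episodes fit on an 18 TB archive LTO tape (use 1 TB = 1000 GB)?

4919

101 min = 6060 s
Audio total: 64 + 456 = 520 kbps = 0.520 Mbps.
Total bitrate: 4.830 Mbps.
Per item: 4.830 Mbps × 6060 s = 29,270 Mb = 3,659 MB.
Capacity: 18 TB = 144,000,000 Mb; 4919.75 items → 4919 complete.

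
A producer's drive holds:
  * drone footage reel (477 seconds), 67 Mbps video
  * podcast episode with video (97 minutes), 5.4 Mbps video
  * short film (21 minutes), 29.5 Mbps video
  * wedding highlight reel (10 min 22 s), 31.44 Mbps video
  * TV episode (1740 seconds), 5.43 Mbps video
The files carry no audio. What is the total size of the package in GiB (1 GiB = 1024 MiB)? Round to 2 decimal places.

drone footage reel: 67.000 Mbps × 477 s = 31959.0 Mb
podcast episode with video: 5.400 Mbps × 5820 s = 31428.0 Mb
short film: 29.500 Mbps × 1260 s = 37170.0 Mb
wedding highlight reel: 31.440 Mbps × 622 s = 19555.7 Mb
TV episode: 5.430 Mbps × 1740 s = 9448.2 Mb
Total: 129560.9 Mb = 16195.1 MB.
= 15.08 GiB.

15.08 GiB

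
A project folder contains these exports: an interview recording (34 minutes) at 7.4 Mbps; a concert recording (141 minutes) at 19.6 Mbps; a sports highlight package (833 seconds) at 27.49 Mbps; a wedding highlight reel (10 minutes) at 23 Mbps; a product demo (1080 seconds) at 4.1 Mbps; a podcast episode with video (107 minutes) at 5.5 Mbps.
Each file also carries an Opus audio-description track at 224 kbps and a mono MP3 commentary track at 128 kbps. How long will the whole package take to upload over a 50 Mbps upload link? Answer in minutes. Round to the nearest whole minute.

Audio total: 224 + 128 = 352 kbps = 0.352 Mbps.
interview recording: 7.752 Mbps × 2040 s = 15814.1 Mb
concert recording: 19.952 Mbps × 8460 s = 168793.9 Mb
sports highlight package: 27.842 Mbps × 833 s = 23192.4 Mb
wedding highlight reel: 23.352 Mbps × 600 s = 14011.2 Mb
product demo: 4.452 Mbps × 1080 s = 4808.2 Mb
podcast episode with video: 5.852 Mbps × 6420 s = 37569.8 Mb
Total: 264189.6 Mb = 33023.7 MB.
At 50 Mbps: 264189.6 / 50 = 5284 s ≈ 88.1 minutes.

88 minutes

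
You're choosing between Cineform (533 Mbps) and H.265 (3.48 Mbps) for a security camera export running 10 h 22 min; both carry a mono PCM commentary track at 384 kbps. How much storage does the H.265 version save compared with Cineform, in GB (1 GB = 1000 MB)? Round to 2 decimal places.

10 h 22 min = 622 min = 37320 s
Audio: 384 kbps = 0.384 Mbps.
Cineform: 533.384 Mbps × 37320 s = 19905890.9 Mb = 2488.236 GB.
H.265: 3.864 Mbps × 37320 s = 144204.5 Mb = 18.026 GB.
Saving: 2488.236 − 18.026 = 2470.211 GB.

2470.21 GB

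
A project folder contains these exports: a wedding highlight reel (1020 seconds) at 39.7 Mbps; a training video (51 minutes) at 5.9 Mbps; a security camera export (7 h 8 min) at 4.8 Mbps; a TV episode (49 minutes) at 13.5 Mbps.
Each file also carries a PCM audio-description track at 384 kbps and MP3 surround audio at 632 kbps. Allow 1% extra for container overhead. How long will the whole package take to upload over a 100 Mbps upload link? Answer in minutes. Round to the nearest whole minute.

Audio total: 384 + 632 = 1016 kbps = 1.016 Mbps.
wedding highlight reel: 40.716 Mbps × 1020 s × 1.01 = 41945.6 Mb
training video: 6.916 Mbps × 3060 s × 1.01 = 21374.6 Mb
security camera export: 5.816 Mbps × 25680 s × 1.01 = 150848.4 Mb
TV episode: 14.516 Mbps × 2940 s × 1.01 = 43103.8 Mb
Total: 257272.5 Mb = 32159.1 MB.
At 100 Mbps: 257272.5 / 100 = 2573 s ≈ 42.9 minutes.

43 minutes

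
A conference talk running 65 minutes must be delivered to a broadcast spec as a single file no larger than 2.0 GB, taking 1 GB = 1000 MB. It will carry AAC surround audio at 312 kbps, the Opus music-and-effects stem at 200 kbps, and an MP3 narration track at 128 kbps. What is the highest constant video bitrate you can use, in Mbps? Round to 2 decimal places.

Budget: 2.0 GB = 16000.0 Mb.
65 min = 3900 s
Total bitrate budget: 16000.0 Mb / 3900 s = 4.103 Mbps.
Audio total: 312 + 200 + 128 = 640 kbps = 0.640 Mbps.
Video: 4.103 − 0.640 = 3.463 Mbps.

3.46 Mbps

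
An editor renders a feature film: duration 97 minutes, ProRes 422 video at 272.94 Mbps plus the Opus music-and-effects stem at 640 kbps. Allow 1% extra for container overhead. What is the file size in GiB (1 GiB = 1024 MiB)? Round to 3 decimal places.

187.214 GiB

97 min = 5820 s
Audio: 640 kbps = 0.640 Mbps.
Total bitrate: 272.94 + 0.640 = 273.580 Mbps.
Stream data: 273.580 Mbps × 5820 s = 1592235.6 Mb.
With 1% container overhead: ×1.01.
1,608,158 Mb = 201,019,744,500 bytes ÷ 1,073,741,824 = 187.2 GiB.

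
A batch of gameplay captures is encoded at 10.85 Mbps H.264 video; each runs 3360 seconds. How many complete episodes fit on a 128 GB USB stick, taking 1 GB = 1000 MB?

Per item: 10.850 Mbps × 3360 s = 36,456 Mb = 4,557 MB.
Capacity: 128 GB = 1,024,000 Mb; 28.09 items → 28 complete.

28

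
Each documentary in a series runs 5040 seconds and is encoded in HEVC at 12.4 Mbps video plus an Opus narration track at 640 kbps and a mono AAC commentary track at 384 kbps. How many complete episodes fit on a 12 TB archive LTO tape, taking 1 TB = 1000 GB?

Audio total: 640 + 384 = 1024 kbps = 1.024 Mbps.
Total bitrate: 13.424 Mbps.
Per item: 13.424 Mbps × 5040 s = 67,657 Mb = 8,457 MB.
Capacity: 12 TB = 96,000,000 Mb; 1418.92 items → 1418 complete.

1418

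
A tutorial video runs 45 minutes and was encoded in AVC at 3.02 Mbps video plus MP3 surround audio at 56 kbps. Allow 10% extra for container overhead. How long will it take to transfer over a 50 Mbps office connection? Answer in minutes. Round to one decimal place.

45 min = 2700 s
Audio: 56 kbps = 0.056 Mbps.
Total bitrate: 3.076 Mbps.
File: 3.076 Mbps × 2700 s = 8305.2 Mb.
With 10% container overhead: ×1.10. → 9135.7 Mb.
At 50 Mbps: 9135.7 / 50 = 182.7 s ≈ 3.05 minutes.

3.0 minutes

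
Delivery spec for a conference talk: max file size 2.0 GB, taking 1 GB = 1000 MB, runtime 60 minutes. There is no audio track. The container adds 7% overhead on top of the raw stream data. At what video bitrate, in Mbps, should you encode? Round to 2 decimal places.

Budget: 2.0 GB = 16000.0 Mb.
Stream payload after overhead: 16000.0 / 1.07 = 14953.3 Mb.
60 min = 3600 s
Total bitrate budget: 14953.3 Mb / 3600 s = 4.154 Mbps.

4.15 Mbps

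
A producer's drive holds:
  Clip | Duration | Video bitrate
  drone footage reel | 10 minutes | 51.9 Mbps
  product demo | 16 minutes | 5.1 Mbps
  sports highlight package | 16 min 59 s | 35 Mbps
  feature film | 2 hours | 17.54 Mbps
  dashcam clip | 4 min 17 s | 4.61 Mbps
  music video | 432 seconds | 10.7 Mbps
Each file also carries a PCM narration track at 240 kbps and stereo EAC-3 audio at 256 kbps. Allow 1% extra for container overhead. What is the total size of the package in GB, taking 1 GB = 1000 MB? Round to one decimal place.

Audio total: 240 + 256 = 496 kbps = 0.496 Mbps.
drone footage reel: 52.396 Mbps × 600 s × 1.01 = 31752.0 Mb
product demo: 5.596 Mbps × 960 s × 1.01 = 5425.9 Mb
sports highlight package: 35.496 Mbps × 1019 s × 1.01 = 36532.1 Mb
feature film: 18.036 Mbps × 7200 s × 1.01 = 131157.8 Mb
dashcam clip: 5.106 Mbps × 257 s × 1.01 = 1325.4 Mb
music video: 11.196 Mbps × 432 s × 1.01 = 4885.0 Mb
Total: 211078.2 Mb = 26384.8 MB.
= 26.38 GB.

26.4 GB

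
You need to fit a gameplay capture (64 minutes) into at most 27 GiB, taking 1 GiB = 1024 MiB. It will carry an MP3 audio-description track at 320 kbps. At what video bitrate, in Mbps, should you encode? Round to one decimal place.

Budget: 27 GiB = 231928.2 Mb.
64 min = 3840 s
Total bitrate budget: 231928.2 Mb / 3840 s = 60.398 Mbps.
Audio: 320 kbps = 0.320 Mbps.
Video: 60.398 − 0.320 = 60.078 Mbps.

60.1 Mbps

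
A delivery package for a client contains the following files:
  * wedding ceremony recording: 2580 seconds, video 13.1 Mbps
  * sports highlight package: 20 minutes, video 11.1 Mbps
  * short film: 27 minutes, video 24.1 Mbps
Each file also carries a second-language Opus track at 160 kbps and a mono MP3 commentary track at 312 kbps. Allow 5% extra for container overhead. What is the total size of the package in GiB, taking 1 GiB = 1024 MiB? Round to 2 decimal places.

Audio total: 160 + 312 = 472 kbps = 0.472 Mbps.
wedding ceremony recording: 13.572 Mbps × 2580 s × 1.05 = 36766.5 Mb
sports highlight package: 11.572 Mbps × 1200 s × 1.05 = 14580.7 Mb
short film: 24.572 Mbps × 1620 s × 1.05 = 41797.0 Mb
Total: 93144.2 Mb = 11643.0 MB.
= 10.84 GiB.

10.84 GiB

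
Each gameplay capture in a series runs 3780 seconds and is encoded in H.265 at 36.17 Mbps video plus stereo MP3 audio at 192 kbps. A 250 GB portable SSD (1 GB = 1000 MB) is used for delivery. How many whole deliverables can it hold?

14

Audio: 192 kbps = 0.192 Mbps.
Total bitrate: 36.362 Mbps.
Per item: 36.362 Mbps × 3780 s = 137,448 Mb = 17,181 MB.
Capacity: 250 GB = 2,000,000 Mb; 14.55 items → 14 complete.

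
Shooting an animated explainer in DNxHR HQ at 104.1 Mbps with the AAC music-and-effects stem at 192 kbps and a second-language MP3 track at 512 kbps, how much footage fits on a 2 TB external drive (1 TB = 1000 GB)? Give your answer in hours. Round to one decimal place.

42.4 hours

Audio total: 192 + 512 = 704 kbps = 0.704 Mbps.
Total bitrate: 104.1 + 0.704 = 104.804 Mbps.
Capacity: 2 TB = 16,000,000 Mb.
Recording time: 16,000,000 / 104.804 = 152,666 s ≈ 42.4 hours.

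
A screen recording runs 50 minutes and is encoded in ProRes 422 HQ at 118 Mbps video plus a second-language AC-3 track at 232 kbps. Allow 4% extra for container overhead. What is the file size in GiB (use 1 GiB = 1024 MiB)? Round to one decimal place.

50 min = 3000 s
Audio: 232 kbps = 0.232 Mbps.
Total bitrate: 118 + 0.232 = 118.232 Mbps.
Stream data: 118.232 Mbps × 3000 s = 354696.0 Mb.
With 4% container overhead: ×1.04.
368,884 Mb = 46,110,480,000 bytes ÷ 1,073,741,824 = 42.94 GiB.

42.9 GiB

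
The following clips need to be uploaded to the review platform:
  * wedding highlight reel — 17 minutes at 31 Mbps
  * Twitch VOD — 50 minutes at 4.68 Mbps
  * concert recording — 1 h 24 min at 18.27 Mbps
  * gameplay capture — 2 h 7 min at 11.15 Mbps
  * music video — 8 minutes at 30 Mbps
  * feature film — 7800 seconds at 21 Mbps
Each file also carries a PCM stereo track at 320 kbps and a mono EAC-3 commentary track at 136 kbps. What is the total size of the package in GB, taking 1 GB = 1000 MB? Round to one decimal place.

51.5 GB

Audio total: 320 + 136 = 456 kbps = 0.456 Mbps.
wedding highlight reel: 31.456 Mbps × 1020 s = 32085.1 Mb
Twitch VOD: 5.136 Mbps × 3000 s = 15408.0 Mb
concert recording: 18.726 Mbps × 5040 s = 94379.0 Mb
gameplay capture: 11.606 Mbps × 7620 s = 88437.7 Mb
music video: 30.456 Mbps × 480 s = 14618.9 Mb
feature film: 21.456 Mbps × 7800 s = 167356.8 Mb
Total: 412285.6 Mb = 51535.7 MB.
= 51.54 GB.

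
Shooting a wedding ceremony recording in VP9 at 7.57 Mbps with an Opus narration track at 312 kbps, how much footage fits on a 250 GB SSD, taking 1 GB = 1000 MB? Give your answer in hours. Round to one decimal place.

70.5 hours

Audio: 312 kbps = 0.312 Mbps.
Total bitrate: 7.57 + 0.312 = 7.882 Mbps.
Capacity: 250 GB = 2,000,000 Mb.
Recording time: 2,000,000 / 7.882 = 253,743 s ≈ 70.5 hours.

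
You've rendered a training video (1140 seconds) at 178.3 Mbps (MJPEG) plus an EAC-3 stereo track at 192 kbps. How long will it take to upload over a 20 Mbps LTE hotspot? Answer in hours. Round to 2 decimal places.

Audio: 192 kbps = 0.192 Mbps.
Total bitrate: 178.492 Mbps.
File: 178.492 Mbps × 1140 s = 203480.9 Mb.
At 20 Mbps: 203480.9 / 20 = 10174.0 s ≈ 2.83 hours.

2.83 hours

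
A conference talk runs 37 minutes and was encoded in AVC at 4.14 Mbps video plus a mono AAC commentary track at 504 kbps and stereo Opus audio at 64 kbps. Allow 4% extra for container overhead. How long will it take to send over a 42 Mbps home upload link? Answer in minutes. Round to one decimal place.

37 min = 2220 s
Audio total: 504 + 64 = 568 kbps = 0.568 Mbps.
Total bitrate: 4.708 Mbps.
File: 4.708 Mbps × 2220 s = 10451.8 Mb.
With 4% container overhead: ×1.04. → 10869.8 Mb.
At 42 Mbps: 10869.8 / 42 = 258.8 s ≈ 4.31 minutes.

4.3 minutes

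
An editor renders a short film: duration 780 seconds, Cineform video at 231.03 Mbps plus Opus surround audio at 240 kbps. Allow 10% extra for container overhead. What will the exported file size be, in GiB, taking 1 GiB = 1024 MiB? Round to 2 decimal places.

Audio: 240 kbps = 0.240 Mbps.
Total bitrate: 231.03 + 0.240 = 231.270 Mbps.
Stream data: 231.270 Mbps × 780 s = 180390.6 Mb.
With 10% container overhead: ×1.10.
198,430 Mb = 24,803,707,500 bytes ÷ 1,073,741,824 = 23.10 GiB.

23.10 GiB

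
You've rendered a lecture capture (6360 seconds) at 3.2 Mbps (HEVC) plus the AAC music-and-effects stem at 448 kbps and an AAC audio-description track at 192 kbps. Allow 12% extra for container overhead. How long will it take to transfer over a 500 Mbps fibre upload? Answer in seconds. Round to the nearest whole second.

Audio total: 448 + 192 = 640 kbps = 0.640 Mbps.
Total bitrate: 3.840 Mbps.
File: 3.840 Mbps × 6360 s = 24422.4 Mb.
With 12% container overhead: ×1.12. → 27353.1 Mb.
At 500 Mbps: 27353.1 / 500 = 54.7 s ≈ 54.7 seconds.

55 seconds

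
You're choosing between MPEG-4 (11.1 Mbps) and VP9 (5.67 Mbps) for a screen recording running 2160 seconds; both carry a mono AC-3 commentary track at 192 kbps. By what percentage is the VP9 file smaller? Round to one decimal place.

48.1%

Audio: 192 kbps = 0.192 Mbps.
MPEG-4: 11.292 Mbps × 2160 s = 24390.7 Mb = 3.049 GB.
VP9: 5.862 Mbps × 2160 s = 12661.9 Mb = 1.583 GB.
Reduction: (1 − 1.583/3.049) × 100 = 48.09%.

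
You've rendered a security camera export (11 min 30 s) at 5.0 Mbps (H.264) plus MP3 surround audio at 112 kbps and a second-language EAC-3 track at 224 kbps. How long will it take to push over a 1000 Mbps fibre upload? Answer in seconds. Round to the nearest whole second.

4 seconds

11 min 30 s = 690 s
Audio total: 112 + 224 = 336 kbps = 0.336 Mbps.
Total bitrate: 5.336 Mbps.
File: 5.336 Mbps × 690 s = 3681.8 Mb.
At 1000 Mbps: 3681.8 / 1000 = 3.7 s ≈ 3.68 seconds.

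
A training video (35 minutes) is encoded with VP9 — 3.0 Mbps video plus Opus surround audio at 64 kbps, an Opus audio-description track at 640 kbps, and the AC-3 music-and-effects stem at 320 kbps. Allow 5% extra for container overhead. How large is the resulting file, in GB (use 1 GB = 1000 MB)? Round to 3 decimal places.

1.109 GB

35 min = 2100 s
Audio total: 64 + 640 + 320 = 1024 kbps = 1.024 Mbps.
Total bitrate: 3.0 + 1.024 = 4.024 Mbps.
Stream data: 4.024 Mbps × 2100 s = 8450.4 Mb.
With 5% container overhead: ×1.05.
8,873 Mb ÷ 8 = 1,109 MB → 1.109 GB.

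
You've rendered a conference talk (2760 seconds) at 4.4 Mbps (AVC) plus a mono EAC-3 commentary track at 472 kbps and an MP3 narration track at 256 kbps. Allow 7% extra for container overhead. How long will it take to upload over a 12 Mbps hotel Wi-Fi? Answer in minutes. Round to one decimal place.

Audio total: 472 + 256 = 728 kbps = 0.728 Mbps.
Total bitrate: 5.128 Mbps.
File: 5.128 Mbps × 2760 s = 14153.3 Mb.
With 7% container overhead: ×1.07. → 15144.0 Mb.
At 12 Mbps: 15144.0 / 12 = 1262.0 s ≈ 21 minutes.

21.0 minutes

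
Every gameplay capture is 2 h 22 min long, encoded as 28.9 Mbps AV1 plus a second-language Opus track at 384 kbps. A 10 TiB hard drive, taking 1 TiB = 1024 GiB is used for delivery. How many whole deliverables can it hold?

352

2 h 22 min = 142 min = 8520 s
Audio: 384 kbps = 0.384 Mbps.
Total bitrate: 29.284 Mbps.
Per item: 29.284 Mbps × 8520 s = 249,500 Mb = 31,187 MB.
Capacity: 10 TiB = 87,960,930 Mb; 352.55 items → 352 complete.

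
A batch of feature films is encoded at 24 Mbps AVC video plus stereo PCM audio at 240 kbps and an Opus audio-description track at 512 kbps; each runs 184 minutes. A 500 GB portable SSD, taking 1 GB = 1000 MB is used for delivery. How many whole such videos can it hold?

184 min = 11040 s
Audio total: 240 + 512 = 752 kbps = 0.752 Mbps.
Total bitrate: 24.752 Mbps.
Per item: 24.752 Mbps × 11040 s = 273,262 Mb = 34,158 MB.
Capacity: 500 GB = 4,000,000 Mb; 14.64 items → 14 complete.

14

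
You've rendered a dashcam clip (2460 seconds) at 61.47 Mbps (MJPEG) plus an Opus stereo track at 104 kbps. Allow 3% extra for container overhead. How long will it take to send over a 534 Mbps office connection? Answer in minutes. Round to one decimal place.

4.9 minutes

Audio: 104 kbps = 0.104 Mbps.
Total bitrate: 61.574 Mbps.
File: 61.574 Mbps × 2460 s = 151472.0 Mb.
With 3% container overhead: ×1.03. → 156016.2 Mb.
At 534 Mbps: 156016.2 / 534 = 292.2 s ≈ 4.87 minutes.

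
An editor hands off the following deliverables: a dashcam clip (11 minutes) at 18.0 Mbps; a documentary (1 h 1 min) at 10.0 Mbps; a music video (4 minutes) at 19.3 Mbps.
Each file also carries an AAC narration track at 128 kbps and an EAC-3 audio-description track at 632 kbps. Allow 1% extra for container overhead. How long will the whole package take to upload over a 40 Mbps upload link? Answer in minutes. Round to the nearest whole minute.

24 minutes

Audio total: 128 + 632 = 760 kbps = 0.760 Mbps.
dashcam clip: 18.760 Mbps × 660 s × 1.01 = 12505.4 Mb
documentary: 10.760 Mbps × 3660 s × 1.01 = 39775.4 Mb
music video: 20.060 Mbps × 240 s × 1.01 = 4862.5 Mb
Total: 57143.4 Mb = 7142.9 MB.
At 40 Mbps: 57143.4 / 40 = 1429 s ≈ 23.8 minutes.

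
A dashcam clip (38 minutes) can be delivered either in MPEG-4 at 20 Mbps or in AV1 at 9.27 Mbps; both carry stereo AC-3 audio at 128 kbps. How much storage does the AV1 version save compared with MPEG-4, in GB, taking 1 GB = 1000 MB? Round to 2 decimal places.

3.06 GB

38 min = 2280 s
Audio: 128 kbps = 0.128 Mbps.
MPEG-4: 20.128 Mbps × 2280 s = 45891.8 Mb = 5.736 GB.
AV1: 9.398 Mbps × 2280 s = 21427.4 Mb = 2.678 GB.
Saving: 5.736 − 2.678 = 3.058 GB.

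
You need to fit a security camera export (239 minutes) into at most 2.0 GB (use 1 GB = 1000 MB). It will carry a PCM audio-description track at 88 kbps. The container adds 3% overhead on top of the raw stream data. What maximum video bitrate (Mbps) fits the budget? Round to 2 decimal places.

Budget: 2.0 GB = 16000.0 Mb.
Stream payload after overhead: 16000.0 / 1.03 = 15534.0 Mb.
239 min = 14340 s
Total bitrate budget: 15534.0 Mb / 14340 s = 1.083 Mbps.
Audio: 88 kbps = 0.088 Mbps.
Video: 1.083 − 0.088 = 0.995 Mbps.

1.00 Mbps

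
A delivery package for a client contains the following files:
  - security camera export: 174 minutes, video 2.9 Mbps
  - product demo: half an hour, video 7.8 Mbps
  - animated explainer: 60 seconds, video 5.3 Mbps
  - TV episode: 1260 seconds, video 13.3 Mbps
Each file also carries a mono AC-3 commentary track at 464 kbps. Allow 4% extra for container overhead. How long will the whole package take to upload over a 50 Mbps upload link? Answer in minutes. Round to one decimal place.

Audio: 464 kbps = 0.464 Mbps.
security camera export: 3.364 Mbps × 10440 s × 1.04 = 36525.0 Mb
product demo: 8.264 Mbps × 1800 s × 1.04 = 15470.2 Mb
animated explainer: 5.764 Mbps × 60 s × 1.04 = 359.7 Mb
TV episode: 13.764 Mbps × 1260 s × 1.04 = 18036.3 Mb
Total: 70391.2 Mb = 8798.9 MB.
At 50 Mbps: 70391.2 / 50 = 1408 s ≈ 23.5 minutes.

23.5 minutes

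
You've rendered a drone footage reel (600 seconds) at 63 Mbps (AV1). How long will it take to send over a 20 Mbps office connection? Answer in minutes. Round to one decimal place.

File: 63.000 Mbps × 600 s = 37800.0 Mb.
At 20 Mbps: 37800.0 / 20 = 1890.0 s ≈ 31.5 minutes.

31.5 minutes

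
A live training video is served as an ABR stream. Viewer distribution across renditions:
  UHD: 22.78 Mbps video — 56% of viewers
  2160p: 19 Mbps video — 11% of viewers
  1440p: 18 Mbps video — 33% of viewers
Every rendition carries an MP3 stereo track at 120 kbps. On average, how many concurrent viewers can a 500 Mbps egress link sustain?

23

Audio: 120 kbps = 0.120 Mbps.
Average per-viewer bitrate: 0.56×22.900 + 0.11×19.120 + 0.33×18.120 = 20.907 Mbps.
500 Mbps = 500.0 Mbps; 500.0 / 20.907 = 23.92 → 23.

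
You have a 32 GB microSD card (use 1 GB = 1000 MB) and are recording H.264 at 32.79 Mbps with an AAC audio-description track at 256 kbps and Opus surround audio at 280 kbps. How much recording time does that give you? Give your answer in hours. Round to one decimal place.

Audio total: 256 + 280 = 536 kbps = 0.536 Mbps.
Total bitrate: 32.79 + 0.536 = 33.326 Mbps.
Capacity: 32 GB = 256,000 Mb.
Recording time: 256,000 / 33.326 = 7,682 s ≈ 2.13 hours.

2.1 hours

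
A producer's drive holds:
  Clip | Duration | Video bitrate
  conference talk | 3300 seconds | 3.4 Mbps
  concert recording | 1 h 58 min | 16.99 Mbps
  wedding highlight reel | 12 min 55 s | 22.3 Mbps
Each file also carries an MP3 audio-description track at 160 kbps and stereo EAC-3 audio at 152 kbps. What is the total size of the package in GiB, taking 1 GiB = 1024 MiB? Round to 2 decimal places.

17.73 GiB

Audio total: 160 + 152 = 312 kbps = 0.312 Mbps.
conference talk: 3.712 Mbps × 3300 s = 12249.6 Mb
concert recording: 17.302 Mbps × 7080 s = 122498.2 Mb
wedding highlight reel: 22.612 Mbps × 775 s = 17524.3 Mb
Total: 152272.1 Mb = 19034.0 MB.
= 17.73 GiB.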